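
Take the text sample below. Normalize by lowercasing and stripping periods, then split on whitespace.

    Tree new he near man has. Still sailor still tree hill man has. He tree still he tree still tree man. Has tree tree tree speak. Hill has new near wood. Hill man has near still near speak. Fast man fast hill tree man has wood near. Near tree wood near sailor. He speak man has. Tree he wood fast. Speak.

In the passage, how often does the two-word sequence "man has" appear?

6

Scanning the 60 overlapping bigram windows for "man has":
  position 5–6: man has
  position 12–13: man has
  position 21–22: man has
  position 33–34: man has
  position 44–45: man has
  position 55–56: man has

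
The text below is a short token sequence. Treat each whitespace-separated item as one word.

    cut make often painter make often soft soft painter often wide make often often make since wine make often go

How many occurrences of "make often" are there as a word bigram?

Scanning the 19 overlapping bigram windows for "make often":
  position 2–3: make often
  position 5–6: make often
  position 12–13: make often
  position 18–19: make often

4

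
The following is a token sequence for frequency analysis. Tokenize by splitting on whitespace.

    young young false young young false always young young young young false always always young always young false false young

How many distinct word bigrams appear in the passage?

8

20 tokens → 19 bigram windows in total.
Repeated bigrams (each contributes count−1 duplicates):
  young young: 5
  young false: 4
  always young: 3
  false always: 2
  false young: 2
11 duplicate windows → 19 − 11 = 8 distinct.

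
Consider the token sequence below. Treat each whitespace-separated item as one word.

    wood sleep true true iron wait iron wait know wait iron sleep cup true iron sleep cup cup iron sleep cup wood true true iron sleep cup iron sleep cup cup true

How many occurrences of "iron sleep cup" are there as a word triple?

Scanning the 30 overlapping trigram windows for "iron sleep cup":
  position 11–13: iron sleep cup
  position 15–17: iron sleep cup
  position 19–21: iron sleep cup
  position 25–27: iron sleep cup
  position 28–30: iron sleep cup

5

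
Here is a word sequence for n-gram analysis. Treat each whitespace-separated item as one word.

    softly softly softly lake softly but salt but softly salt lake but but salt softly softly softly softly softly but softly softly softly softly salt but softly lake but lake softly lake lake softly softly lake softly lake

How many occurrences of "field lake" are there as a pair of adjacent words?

Scanning the 37 overlapping bigram windows for "field lake":
  (none found)

0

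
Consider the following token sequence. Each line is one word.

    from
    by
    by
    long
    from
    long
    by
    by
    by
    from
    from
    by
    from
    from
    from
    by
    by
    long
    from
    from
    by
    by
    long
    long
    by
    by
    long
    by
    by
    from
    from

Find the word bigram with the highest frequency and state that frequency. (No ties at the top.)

"by by", 7 times

Bigram frequencies (highest first):
  by by: 7
  from from: 5
  from by: 4
  by long: 4
  long by: 3
  by from: 3
  … (3 more, each ≤ 2)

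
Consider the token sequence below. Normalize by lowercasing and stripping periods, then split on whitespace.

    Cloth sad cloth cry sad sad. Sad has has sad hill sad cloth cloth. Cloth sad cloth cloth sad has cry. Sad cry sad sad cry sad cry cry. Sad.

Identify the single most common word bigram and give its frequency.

Bigram frequencies (highest first):
  cry sad: 5
  cloth sad: 3
  sad cloth: 3
  sad sad: 3
  cloth cloth: 3
  sad cry: 3
  … (8 more, each ≤ 2)

"cry sad", 5 times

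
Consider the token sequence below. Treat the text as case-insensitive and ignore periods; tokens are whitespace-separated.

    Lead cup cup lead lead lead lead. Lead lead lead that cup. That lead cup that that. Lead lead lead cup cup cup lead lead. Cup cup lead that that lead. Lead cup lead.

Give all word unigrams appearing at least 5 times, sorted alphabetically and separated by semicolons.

cup; lead; that

Unigram counts meeting the condition (at least 5 times):
  cup: 10
  lead: 18
  that: 6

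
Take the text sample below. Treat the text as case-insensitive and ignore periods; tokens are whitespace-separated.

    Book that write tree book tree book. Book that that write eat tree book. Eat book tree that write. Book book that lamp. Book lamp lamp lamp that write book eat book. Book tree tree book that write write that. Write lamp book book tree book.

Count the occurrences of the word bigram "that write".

6

Scanning the 45 overlapping bigram windows for "that write":
  position 2–3: that write
  position 10–11: that write
  position 18–19: that write
  position 28–29: that write
  position 37–38: that write
  position 40–41: that write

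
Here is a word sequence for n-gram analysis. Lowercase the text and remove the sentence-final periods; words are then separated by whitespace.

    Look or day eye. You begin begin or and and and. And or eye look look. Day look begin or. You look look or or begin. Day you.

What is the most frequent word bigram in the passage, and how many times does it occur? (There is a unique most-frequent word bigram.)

"and and", 3 times

Bigram frequencies (highest first):
  and and: 3
  look or: 2
  begin or: 2
  look look: 2
  or day: 1
  day eye: 1
  … (16 more, each ≤ 1)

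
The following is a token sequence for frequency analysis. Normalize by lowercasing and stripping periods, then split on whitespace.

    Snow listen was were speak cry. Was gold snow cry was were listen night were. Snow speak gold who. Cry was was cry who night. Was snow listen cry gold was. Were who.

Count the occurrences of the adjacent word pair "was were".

3

Scanning the 32 overlapping bigram windows for "was were":
  position 3–4: was were
  position 11–12: was were
  position 31–32: was were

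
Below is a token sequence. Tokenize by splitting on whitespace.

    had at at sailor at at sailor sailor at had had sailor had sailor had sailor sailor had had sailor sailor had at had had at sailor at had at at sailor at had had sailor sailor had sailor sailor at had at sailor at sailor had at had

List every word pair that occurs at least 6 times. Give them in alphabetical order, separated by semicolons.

Bigram counts meeting the condition (at least 6 times):
  at had: 6
  at sailor: 6
  had at: 6
  had sailor: 6
  sailor at: 6
  sailor had: 6

at had; at sailor; had at; had sailor; sailor at; sailor had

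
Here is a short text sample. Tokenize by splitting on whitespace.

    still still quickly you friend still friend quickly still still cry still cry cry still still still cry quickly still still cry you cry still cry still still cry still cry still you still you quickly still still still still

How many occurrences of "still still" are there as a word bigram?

Scanning the 39 overlapping bigram windows for "still still":
  position 1–2: still still
  position 9–10: still still
  position 15–16: still still
  position 16–17: still still
  position 20–21: still still
  position 27–28: still still
  position 37–38: still still
  position 38–39: still still
  position 39–40: still still

9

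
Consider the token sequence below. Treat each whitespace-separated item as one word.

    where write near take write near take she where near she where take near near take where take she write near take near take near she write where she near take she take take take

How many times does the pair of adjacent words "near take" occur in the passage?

Scanning the 34 overlapping bigram windows for "near take":
  position 3–4: near take
  position 6–7: near take
  position 15–16: near take
  position 21–22: near take
  position 23–24: near take
  position 30–31: near take

6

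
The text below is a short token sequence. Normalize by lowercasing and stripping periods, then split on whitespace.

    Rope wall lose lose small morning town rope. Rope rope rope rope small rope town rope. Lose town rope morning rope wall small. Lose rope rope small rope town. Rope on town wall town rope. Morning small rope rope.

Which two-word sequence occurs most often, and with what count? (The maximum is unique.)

Bigram frequencies (highest first):
  rope rope: 6
  town rope: 5
  small rope: 3
  rope wall: 2
  rope small: 2
  rope town: 2
  … (17 more, each ≤ 2)

"rope rope", 6 times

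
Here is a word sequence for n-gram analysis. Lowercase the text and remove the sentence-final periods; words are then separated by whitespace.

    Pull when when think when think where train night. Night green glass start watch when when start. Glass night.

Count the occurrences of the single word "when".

Scanning the 19 tokens for "when":
  position 2: when
  position 3: when
  position 5: when
  position 15: when
  position 16: when

5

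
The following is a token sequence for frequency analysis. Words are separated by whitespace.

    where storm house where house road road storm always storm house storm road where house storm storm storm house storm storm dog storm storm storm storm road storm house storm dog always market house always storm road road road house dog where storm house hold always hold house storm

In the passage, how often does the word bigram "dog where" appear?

Scanning the 48 overlapping bigram windows for "dog where":
  position 41–42: dog where

1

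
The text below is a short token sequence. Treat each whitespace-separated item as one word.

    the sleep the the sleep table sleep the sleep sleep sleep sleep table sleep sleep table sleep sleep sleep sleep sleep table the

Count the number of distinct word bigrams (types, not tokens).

23 tokens → 22 bigram windows in total.
Repeated bigrams (each contributes count−1 duplicates):
  sleep sleep: 8
  sleep table: 4
  table sleep: 3
  the sleep: 3
  sleep the: 2
15 duplicate windows → 22 − 15 = 7 distinct.

7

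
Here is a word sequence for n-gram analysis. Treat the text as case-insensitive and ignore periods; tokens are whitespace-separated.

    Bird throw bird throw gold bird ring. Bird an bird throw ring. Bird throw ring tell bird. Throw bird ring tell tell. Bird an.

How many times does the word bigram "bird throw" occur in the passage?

5

Scanning the 23 overlapping bigram windows for "bird throw":
  position 1–2: bird throw
  position 3–4: bird throw
  position 10–11: bird throw
  position 13–14: bird throw
  position 17–18: bird throw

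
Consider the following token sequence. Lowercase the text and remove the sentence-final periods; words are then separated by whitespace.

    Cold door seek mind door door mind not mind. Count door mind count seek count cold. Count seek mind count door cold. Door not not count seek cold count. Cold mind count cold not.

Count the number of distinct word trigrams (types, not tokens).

34 tokens → 32 trigram windows in total.
Repeated trigrams (each contributes count−1 duplicates):
  mind count door: 2
1 duplicate windows → 32 − 1 = 31 distinct.

31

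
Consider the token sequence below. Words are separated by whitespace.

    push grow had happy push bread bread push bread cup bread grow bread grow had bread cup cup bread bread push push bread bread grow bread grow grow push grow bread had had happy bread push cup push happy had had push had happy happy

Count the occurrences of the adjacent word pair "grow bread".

Scanning the 44 overlapping bigram windows for "grow bread":
  position 12–13: grow bread
  position 25–26: grow bread
  position 30–31: grow bread

3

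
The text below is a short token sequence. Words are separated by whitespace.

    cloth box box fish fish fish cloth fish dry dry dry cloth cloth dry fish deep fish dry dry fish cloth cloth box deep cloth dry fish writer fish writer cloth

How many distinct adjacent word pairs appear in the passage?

19

31 tokens → 30 bigram windows in total.
Repeated bigrams (each contributes count−1 duplicates):
  dry dry: 3
  dry fish: 3
  cloth box: 2
  cloth cloth: 2
  cloth dry: 2
  fish cloth: 2
  fish dry: 2
  fish fish: 2
  … (1 more repeated)
11 duplicate windows → 30 − 11 = 19 distinct.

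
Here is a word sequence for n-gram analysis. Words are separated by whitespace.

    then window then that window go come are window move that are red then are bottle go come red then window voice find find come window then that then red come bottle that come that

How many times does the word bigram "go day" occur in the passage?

0

Scanning the 34 overlapping bigram windows for "go day":
  (none found)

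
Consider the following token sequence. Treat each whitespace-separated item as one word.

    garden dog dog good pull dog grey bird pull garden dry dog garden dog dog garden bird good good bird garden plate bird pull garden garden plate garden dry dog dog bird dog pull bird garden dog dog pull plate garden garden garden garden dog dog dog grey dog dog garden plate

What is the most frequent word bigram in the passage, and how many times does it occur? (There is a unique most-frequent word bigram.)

"dog dog", 7 times

Bigram frequencies (highest first):
  dog dog: 7
  garden dog: 4
  garden garden: 4
  dog garden: 3
  garden plate: 3
  dog grey: 2
  … (21 more, each ≤ 2)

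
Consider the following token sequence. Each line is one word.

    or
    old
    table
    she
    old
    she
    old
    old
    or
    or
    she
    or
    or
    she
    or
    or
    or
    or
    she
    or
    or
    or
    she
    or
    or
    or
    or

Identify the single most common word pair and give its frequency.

"or or", 10 times

Bigram frequencies (highest first):
  or or: 10
  or she: 4
  she or: 4
  she old: 2
  or old: 1
  old table: 1
  … (4 more, each ≤ 1)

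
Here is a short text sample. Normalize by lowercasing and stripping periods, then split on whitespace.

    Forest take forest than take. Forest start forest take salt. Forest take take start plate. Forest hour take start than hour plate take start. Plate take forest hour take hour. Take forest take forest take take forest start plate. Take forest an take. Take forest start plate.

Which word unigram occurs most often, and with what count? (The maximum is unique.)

Unigram frequencies (highest first):
  take: 16
  forest: 12
  start: 6
  plate: 5
  hour: 4
  than: 2
  … (2 more, each ≤ 1)

"take", 16 times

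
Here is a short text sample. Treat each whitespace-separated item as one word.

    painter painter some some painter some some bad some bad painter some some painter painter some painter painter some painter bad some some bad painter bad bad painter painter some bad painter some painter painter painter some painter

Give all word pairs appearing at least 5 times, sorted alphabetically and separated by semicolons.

painter painter; painter some; some painter

Bigram counts meeting the condition (at least 5 times):
  painter painter: 6
  painter some: 8
  some painter: 6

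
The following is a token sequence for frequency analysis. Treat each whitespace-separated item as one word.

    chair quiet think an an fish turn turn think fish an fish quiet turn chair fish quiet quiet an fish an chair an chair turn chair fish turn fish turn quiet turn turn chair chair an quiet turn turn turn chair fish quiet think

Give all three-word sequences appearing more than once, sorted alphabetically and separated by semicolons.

Trigram counts meeting the condition (more than once):
  chair fish quiet: 2
  quiet turn turn: 2
  turn chair fish: 3
  turn turn chair: 2

chair fish quiet; quiet turn turn; turn chair fish; turn turn chair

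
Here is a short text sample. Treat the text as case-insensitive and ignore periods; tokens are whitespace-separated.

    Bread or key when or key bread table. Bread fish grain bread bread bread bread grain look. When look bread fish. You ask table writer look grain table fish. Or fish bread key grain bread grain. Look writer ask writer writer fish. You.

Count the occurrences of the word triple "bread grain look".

Scanning the 41 overlapping trigram windows for "bread grain look":
  position 15–17: bread grain look
  position 35–37: bread grain look

2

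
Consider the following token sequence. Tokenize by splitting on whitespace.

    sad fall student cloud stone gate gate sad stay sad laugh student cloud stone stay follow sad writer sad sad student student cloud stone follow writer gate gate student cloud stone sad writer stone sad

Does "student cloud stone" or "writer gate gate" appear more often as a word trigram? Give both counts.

"student cloud stone" (4 vs 1)

"student cloud stone": 4 occurrences
"writer gate gate": 1 occurrence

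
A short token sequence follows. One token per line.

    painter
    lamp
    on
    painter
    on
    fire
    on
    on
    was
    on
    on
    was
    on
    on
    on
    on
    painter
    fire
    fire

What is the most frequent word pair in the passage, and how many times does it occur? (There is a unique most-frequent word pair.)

"on on", 5 times

Bigram frequencies (highest first):
  on on: 5
  on painter: 2
  on was: 2
  was on: 2
  painter lamp: 1
  lamp on: 1
  … (5 more, each ≤ 1)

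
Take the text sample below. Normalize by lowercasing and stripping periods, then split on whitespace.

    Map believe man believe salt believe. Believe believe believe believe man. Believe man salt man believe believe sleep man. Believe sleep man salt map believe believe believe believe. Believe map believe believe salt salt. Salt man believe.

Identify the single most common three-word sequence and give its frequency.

Trigram frequencies (highest first):
  believe believe believe: 6
  believe man believe: 2
  salt man believe: 2
  believe sleep man: 2
  map believe believe: 2
  map believe man: 1
  … (20 more, each ≤ 1)

"believe believe believe", 6 times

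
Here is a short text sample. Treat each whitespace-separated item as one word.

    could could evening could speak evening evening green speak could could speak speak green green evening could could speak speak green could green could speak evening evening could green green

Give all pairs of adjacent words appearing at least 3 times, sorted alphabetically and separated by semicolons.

could could; could speak; evening could

Bigram counts meeting the condition (at least 3 times):
  could could: 3
  could speak: 4
  evening could: 3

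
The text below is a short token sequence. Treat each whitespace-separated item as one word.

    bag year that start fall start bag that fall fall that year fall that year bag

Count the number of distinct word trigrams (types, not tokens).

16 tokens → 14 trigram windows in total.
Repeated trigrams (each contributes count−1 duplicates):
  fall that year: 2
1 duplicate windows → 14 − 1 = 13 distinct.

13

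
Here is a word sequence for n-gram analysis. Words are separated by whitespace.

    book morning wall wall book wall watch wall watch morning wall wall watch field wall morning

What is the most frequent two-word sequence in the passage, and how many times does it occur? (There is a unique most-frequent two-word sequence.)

Bigram frequencies (highest first):
  wall watch: 3
  morning wall: 2
  wall wall: 2
  book morning: 1
  wall book: 1
  book wall: 1
  … (5 more, each ≤ 1)

"wall watch", 3 times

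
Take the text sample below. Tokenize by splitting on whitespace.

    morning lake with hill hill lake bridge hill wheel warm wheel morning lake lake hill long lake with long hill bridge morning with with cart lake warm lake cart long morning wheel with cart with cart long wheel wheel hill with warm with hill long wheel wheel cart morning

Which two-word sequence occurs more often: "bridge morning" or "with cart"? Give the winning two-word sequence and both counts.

"with cart" (3 vs 1)

"bridge morning": 1 occurrence
"with cart": 3 occurrences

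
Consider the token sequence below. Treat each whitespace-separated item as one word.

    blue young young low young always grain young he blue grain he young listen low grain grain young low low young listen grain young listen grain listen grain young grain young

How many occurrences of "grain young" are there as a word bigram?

5

Scanning the 30 overlapping bigram windows for "grain young":
  position 7–8: grain young
  position 17–18: grain young
  position 23–24: grain young
  position 28–29: grain young
  position 30–31: grain young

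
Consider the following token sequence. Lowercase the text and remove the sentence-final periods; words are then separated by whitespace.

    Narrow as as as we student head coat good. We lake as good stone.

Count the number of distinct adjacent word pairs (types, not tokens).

14 tokens → 13 bigram windows in total.
Repeated bigrams (each contributes count−1 duplicates):
  as as: 2
1 duplicate windows → 13 − 1 = 12 distinct.

12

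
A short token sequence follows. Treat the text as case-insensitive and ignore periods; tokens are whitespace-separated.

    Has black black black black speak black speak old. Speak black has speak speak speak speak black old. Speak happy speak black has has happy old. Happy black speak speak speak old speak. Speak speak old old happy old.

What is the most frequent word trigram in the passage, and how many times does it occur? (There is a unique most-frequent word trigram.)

"speak speak speak", 4 times

Trigram frequencies (highest first):
  speak speak speak: 4
  black black black: 2
  speak old speak: 2
  speak black has: 2
  speak speak old: 2
  has black black: 1
  … (24 more, each ≤ 1)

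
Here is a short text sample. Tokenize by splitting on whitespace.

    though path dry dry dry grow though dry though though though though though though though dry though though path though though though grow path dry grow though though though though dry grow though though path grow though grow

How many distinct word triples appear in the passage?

22

38 tokens → 36 trigram windows in total.
Repeated trigrams (each contributes count−1 duplicates):
  though though though: 8
  dry grow though: 3
  dry though though: 2
  grow though though: 2
  though dry though: 2
  though though dry: 2
  though though path: 2
14 duplicate windows → 36 − 14 = 22 distinct.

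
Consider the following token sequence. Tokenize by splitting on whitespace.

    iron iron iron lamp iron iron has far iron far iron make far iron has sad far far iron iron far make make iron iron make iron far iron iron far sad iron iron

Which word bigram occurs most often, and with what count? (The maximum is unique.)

"iron iron", 7 times

Bigram frequencies (highest first):
  iron iron: 7
  far iron: 5
  iron far: 4
  iron has: 2
  iron make: 2
  make iron: 2
  … (11 more, each ≤ 1)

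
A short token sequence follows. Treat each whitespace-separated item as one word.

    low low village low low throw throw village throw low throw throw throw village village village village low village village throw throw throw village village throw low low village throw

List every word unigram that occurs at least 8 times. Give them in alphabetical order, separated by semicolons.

low; throw; village

Unigram counts meeting the condition (at least 8 times):
  low: 8
  throw: 11
  village: 11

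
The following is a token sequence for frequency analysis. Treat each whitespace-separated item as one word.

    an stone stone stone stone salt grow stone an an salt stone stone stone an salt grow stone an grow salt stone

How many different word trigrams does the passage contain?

22 tokens → 20 trigram windows in total.
Repeated trigrams (each contributes count−1 duplicates):
  stone stone stone: 3
  grow stone an: 2
  salt grow stone: 2
4 duplicate windows → 20 − 4 = 16 distinct.

16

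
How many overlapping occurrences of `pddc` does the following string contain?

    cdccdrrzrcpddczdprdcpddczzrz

2

Sliding a length-4 window over the 28 characters (25 positions):
  position 11–14: pddc
  position 21–24: pddc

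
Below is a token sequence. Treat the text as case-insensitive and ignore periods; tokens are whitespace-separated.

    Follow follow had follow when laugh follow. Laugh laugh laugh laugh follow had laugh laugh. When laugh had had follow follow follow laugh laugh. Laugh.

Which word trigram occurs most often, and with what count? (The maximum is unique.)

"laugh laugh laugh", 3 times

Trigram frequencies (highest first):
  laugh laugh laugh: 3
  follow laugh laugh: 2
  follow follow had: 1
  follow had follow: 1
  had follow when: 1
  follow when laugh: 1
  … (14 more, each ≤ 1)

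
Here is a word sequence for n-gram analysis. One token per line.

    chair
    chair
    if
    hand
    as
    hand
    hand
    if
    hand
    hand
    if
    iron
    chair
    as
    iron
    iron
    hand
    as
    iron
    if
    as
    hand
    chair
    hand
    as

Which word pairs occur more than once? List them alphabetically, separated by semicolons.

Bigram counts meeting the condition (more than once):
  as hand: 2
  as iron: 2
  hand as: 3
  hand hand: 2
  hand if: 2
  if hand: 2

as hand; as iron; hand as; hand hand; hand if; if hand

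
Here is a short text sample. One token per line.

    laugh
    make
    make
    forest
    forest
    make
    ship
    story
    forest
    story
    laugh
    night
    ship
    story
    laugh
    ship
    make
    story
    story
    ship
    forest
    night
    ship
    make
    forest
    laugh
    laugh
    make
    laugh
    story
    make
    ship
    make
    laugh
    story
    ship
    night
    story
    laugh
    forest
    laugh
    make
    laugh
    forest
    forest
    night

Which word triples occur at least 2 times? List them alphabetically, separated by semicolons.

laugh make laugh; make laugh story

Trigram counts meeting the condition (at least 2 times):
  laugh make laugh: 2
  make laugh story: 2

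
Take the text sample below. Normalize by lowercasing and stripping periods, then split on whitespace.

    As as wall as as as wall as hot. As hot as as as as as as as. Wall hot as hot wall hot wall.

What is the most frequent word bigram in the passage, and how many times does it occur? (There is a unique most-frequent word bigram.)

"as as", 9 times

Bigram frequencies (highest first):
  as as: 9
  as wall: 3
  as hot: 3
  hot as: 3
  wall as: 2
  wall hot: 2
  … (1 more, each ≤ 2)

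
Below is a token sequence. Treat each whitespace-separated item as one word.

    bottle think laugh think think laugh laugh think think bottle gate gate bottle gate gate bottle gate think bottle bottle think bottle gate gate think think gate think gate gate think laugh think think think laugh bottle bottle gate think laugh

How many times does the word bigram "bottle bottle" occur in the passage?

Scanning the 40 overlapping bigram windows for "bottle bottle":
  position 19–20: bottle bottle
  position 37–38: bottle bottle

2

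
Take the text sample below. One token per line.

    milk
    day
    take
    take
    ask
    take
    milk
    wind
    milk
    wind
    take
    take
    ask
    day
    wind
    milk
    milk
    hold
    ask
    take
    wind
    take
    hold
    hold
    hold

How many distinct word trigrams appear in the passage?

25 tokens → 23 trigram windows in total.
Repeated trigrams (each contributes count−1 duplicates):
  take take ask: 2
1 duplicate windows → 23 − 1 = 22 distinct.

22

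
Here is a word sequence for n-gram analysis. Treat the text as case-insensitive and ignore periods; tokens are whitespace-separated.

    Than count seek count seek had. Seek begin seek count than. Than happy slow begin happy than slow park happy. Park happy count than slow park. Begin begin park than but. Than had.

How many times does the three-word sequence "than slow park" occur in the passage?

Scanning the 31 overlapping trigram windows for "than slow park":
  position 17–19: than slow park
  position 24–26: than slow park

2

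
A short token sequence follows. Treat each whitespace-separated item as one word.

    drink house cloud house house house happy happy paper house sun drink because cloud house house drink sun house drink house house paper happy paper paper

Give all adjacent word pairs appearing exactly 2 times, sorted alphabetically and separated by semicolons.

Bigram counts meeting the condition (exactly 2 times):
  cloud house: 2
  drink house: 2
  happy paper: 2
  house drink: 2

cloud house; drink house; happy paper; house drink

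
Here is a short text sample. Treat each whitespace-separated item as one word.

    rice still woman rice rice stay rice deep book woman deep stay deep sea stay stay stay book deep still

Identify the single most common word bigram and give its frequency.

"stay stay", 2 times

Bigram frequencies (highest first):
  stay stay: 2
  rice still: 1
  still woman: 1
  woman rice: 1
  rice rice: 1
  rice stay: 1
  … (12 more, each ≤ 1)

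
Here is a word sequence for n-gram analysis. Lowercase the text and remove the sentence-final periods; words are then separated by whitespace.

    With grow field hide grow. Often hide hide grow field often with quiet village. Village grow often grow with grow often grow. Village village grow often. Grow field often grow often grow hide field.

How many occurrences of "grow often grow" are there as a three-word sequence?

Scanning the 32 overlapping trigram windows for "grow often grow":
  position 16–18: grow often grow
  position 20–22: grow often grow
  position 25–27: grow often grow
  position 30–32: grow often grow

4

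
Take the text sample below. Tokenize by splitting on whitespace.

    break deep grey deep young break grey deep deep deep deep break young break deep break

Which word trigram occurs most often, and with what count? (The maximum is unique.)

Trigram frequencies (highest first):
  deep deep deep: 2
  break deep grey: 1
  deep grey deep: 1
  grey deep young: 1
  deep young break: 1
  young break grey: 1
  … (7 more, each ≤ 1)

"deep deep deep", 2 times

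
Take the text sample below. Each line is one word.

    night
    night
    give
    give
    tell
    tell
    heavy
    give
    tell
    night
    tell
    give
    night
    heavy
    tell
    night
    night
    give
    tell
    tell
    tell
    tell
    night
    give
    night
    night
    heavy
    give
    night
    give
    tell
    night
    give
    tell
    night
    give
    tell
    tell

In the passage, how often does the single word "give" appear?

Scanning the 38 tokens for "give":
  position 3: give
  position 4: give
  position 8: give
  position 12: give
  position 18: give
  position 24: give
  position 28: give
  position 30: give
  position 33: give
  position 36: give

10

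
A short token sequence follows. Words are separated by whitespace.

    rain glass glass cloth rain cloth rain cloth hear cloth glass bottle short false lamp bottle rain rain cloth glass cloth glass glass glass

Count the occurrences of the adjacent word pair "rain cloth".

3

Scanning the 23 overlapping bigram windows for "rain cloth":
  position 5–6: rain cloth
  position 7–8: rain cloth
  position 18–19: rain cloth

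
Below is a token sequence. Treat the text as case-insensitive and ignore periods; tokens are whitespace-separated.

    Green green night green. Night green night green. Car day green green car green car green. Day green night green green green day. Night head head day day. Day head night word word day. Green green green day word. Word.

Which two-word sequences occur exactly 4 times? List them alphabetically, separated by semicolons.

Bigram counts meeting the condition (exactly 4 times):
  green night: 4
  night green: 4

green night; night green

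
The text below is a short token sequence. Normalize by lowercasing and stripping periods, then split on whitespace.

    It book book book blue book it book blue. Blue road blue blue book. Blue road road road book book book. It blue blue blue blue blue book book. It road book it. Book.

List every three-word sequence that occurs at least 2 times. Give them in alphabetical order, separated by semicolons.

Trigram counts meeting the condition (at least 2 times):
  blue blue blue: 3
  blue blue book: 2
  book book book: 2
  book book it: 2
  book it book: 2

blue blue blue; blue blue book; book book book; book book it; book it book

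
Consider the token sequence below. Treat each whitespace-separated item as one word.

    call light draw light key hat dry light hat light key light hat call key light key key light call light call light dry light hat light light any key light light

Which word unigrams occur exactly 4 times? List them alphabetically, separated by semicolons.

Unigram counts meeting the condition (exactly 4 times):
  call: 4
  hat: 4

call; hat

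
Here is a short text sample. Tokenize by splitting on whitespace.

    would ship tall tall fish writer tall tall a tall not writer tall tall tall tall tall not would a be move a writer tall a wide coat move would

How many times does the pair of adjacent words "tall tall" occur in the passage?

Scanning the 29 overlapping bigram windows for "tall tall":
  position 3–4: tall tall
  position 7–8: tall tall
  position 13–14: tall tall
  position 14–15: tall tall
  position 15–16: tall tall
  position 16–17: tall tall

6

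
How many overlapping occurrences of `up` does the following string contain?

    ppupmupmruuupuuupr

Sliding a length-2 window over the 18 characters (17 positions):
  position 3–4: up
  position 6–7: up
  position 12–13: up
  position 16–17: up

4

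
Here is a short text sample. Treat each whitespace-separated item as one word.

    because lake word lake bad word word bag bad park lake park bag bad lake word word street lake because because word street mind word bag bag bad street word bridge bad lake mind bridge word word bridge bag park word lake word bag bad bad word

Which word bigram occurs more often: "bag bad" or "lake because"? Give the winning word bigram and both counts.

"bag bad" (4 vs 1)

"bag bad": 4 occurrences
"lake because": 1 occurrence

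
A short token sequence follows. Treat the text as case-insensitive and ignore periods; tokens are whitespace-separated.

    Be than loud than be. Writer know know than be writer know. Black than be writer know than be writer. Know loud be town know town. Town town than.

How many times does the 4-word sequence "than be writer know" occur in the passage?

4

Scanning the 26 overlapping 4-gram windows for "than be writer know":
  position 4–7: than be writer know
  position 9–12: than be writer know
  position 14–17: than be writer know
  position 18–21: than be writer know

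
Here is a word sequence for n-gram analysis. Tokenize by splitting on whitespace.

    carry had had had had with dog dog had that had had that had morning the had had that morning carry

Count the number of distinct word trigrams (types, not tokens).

16

21 tokens → 19 trigram windows in total.
Repeated trigrams (each contributes count−1 duplicates):
  had had had: 2
  had had that: 2
  had that had: 2
3 duplicate windows → 19 − 3 = 16 distinct.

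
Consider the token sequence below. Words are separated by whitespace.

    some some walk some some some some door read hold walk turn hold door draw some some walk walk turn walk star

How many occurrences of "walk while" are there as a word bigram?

Scanning the 21 overlapping bigram windows for "walk while":
  (none found)

0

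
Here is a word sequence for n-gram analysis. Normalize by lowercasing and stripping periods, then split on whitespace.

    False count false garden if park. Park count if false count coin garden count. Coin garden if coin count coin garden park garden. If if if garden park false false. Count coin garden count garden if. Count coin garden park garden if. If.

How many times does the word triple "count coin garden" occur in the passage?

Scanning the 41 overlapping trigram windows for "count coin garden":
  position 11–13: count coin garden
  position 14–16: count coin garden
  position 19–21: count coin garden
  position 31–33: count coin garden
  position 37–39: count coin garden

5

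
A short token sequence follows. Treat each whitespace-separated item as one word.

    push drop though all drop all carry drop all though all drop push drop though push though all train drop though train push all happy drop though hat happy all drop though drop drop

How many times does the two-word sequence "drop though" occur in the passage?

Scanning the 33 overlapping bigram windows for "drop though":
  position 2–3: drop though
  position 14–15: drop though
  position 20–21: drop though
  position 26–27: drop though
  position 31–32: drop though

5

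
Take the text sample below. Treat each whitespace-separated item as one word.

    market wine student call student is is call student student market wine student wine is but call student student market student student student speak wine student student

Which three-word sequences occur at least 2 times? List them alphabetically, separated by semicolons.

call student student; market wine student; student student market

Trigram counts meeting the condition (at least 2 times):
  call student student: 2
  market wine student: 2
  student student market: 2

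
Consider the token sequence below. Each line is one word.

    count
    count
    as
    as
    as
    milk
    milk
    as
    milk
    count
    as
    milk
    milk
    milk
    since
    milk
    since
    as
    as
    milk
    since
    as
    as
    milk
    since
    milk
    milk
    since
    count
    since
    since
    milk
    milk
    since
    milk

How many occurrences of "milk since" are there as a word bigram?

6

Scanning the 34 overlapping bigram windows for "milk since":
  position 14–15: milk since
  position 16–17: milk since
  position 20–21: milk since
  position 24–25: milk since
  position 27–28: milk since
  position 33–34: milk since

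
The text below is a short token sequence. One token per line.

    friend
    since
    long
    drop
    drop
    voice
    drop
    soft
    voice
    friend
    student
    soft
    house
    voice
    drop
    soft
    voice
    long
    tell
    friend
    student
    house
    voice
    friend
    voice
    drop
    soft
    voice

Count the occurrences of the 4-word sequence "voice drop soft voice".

3

Scanning the 25 overlapping 4-gram windows for "voice drop soft voice":
  position 6–9: voice drop soft voice
  position 14–17: voice drop soft voice
  position 25–28: voice drop soft voice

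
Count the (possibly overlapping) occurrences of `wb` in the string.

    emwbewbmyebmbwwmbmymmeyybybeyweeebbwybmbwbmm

Sliding a length-2 window over the 44 characters (43 positions):
  position 3–4: wb
  position 6–7: wb
  position 41–42: wb

3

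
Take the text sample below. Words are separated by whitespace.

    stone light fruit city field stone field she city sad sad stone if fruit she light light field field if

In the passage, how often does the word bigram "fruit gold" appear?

0

Scanning the 19 overlapping bigram windows for "fruit gold":
  (none found)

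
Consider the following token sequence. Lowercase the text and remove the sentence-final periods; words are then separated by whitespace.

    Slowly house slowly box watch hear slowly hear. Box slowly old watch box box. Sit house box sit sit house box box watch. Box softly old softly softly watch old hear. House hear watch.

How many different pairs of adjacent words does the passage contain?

34 tokens → 33 bigram windows in total.
Repeated bigrams (each contributes count−1 duplicates):
  box box: 2
  box sit: 2
  box watch: 2
  house box: 2
  sit house: 2
  watch box: 2
6 duplicate windows → 33 − 6 = 27 distinct.

27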